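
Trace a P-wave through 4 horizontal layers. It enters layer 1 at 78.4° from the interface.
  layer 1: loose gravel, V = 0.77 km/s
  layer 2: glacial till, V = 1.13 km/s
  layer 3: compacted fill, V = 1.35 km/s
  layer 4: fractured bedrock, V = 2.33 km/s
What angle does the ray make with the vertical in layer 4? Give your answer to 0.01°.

From the normal: θ₁ = 90° − 78.4° = 11.6°.
Snell's law across each interface conserves sin θ / V, so sin θ_4 = V_4·sin θ₁/V₁.
sin θ_4 = 2.33 × sin 11.6° / 0.77 = 0.6085.
θ_4 = 37.48° from the vertical.

37.48°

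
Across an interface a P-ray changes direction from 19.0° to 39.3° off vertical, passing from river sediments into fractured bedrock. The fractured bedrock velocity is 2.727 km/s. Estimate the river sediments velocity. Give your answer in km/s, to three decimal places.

sin 19.0° = 0.3256; sin 39.3° = 0.6334.
V₁ = V₂·(sin θ₁/sin θ₂) = 2.727·(0.3256/0.6334) = 1.402 km/s.

1.402 km/s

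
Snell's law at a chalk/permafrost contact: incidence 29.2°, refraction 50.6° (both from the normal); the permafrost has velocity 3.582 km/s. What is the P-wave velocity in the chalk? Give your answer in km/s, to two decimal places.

2.26 km/s

sin 29.2° = 0.4879; sin 50.6° = 0.7727.
V₁ = V₂·(sin θ₁/sin θ₂) = 3.582·(0.4879/0.7727) = 2.26 km/s.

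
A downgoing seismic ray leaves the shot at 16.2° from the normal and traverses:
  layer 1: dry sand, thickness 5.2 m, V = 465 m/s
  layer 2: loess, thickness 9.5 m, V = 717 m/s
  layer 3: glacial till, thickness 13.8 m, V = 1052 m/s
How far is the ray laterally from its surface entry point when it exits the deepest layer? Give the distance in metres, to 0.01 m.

17.27 m

Apply Snell's law at each interface; in layer i the horizontal offset is hᵢ·tan θᵢ.
Layer 1: θ = 16.20°; offset = 5.2·tan 16.20° = 1.5107 m.
Layer 2: sin θ = 717·sin 16.2°/465 = 0.4302, θ = 25.48°; offset = 9.5·tan 25.48° = 4.5271 m.
Layer 3: sin θ = 1052·sin 16.2°/465 = 0.6312, θ = 39.14°; offset = 13.8·tan 39.14° = 11.2299 m.
Σ offsets = 17.2677 m.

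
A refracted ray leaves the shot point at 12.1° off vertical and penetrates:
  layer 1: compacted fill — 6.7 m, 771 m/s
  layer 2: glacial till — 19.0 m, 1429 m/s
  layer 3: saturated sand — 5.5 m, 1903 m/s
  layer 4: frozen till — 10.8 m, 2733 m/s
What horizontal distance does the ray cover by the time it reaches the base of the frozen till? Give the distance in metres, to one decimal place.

Apply Snell's law at each interface; in layer i the horizontal offset is hᵢ·tan θᵢ.
Layer 1: θ = 12.10°; offset = 6.7·tan 12.10° = 1.436 m.
Layer 2: sin θ = 1429·sin 12.1°/771 = 0.3885, θ = 22.86°; offset = 19.0·tan 22.86° = 8.011 m.
Layer 3: sin θ = 1903·sin 12.1°/771 = 0.5174, θ = 31.16°; offset = 5.5·tan 31.16° = 3.325 m.
Layer 4: sin θ = 2733·sin 12.1°/771 = 0.7430, θ = 47.99°; offset = 10.8·tan 47.99° = 11.991 m.
Σ offsets = 24.764 m.

24.8 m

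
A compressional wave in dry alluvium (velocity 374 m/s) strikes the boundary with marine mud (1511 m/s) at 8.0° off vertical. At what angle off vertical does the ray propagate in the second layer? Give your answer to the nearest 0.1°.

34.2°

sin θ₁/V₁ = sin θ₂/V₂ ⇒ sin θ₂ = 1511·sin 8.0°/374 = 1511·0.1392/374 = 0.5623.
θ₂ = arcsin 0.5623 = 34.21° from the normal.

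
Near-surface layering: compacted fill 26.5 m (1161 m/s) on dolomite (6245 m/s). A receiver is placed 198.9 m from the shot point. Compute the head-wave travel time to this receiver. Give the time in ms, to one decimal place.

76.7 ms

θ_c = arcsin(V₁/V₂) = arcsin(1161/6245) = 10.71°, cos θ_c = 0.9826.
Intercept time tᵢ = 2h cos θ_c / V₁ = 2·26.5·0.9826/1161 = 0.04485 s.
t = x/V₂ + tᵢ = 198.9/6245 + 0.04485 = 0.07670 s.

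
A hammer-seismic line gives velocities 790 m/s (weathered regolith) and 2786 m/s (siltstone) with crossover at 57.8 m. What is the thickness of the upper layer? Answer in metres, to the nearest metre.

22 m

x_cross = 2h·√((V₂+V₁)/(V₂−V₁)) → h = x_cross / (2·√((V₂+V₁)/(V₂−V₁))).
√((V₂+V₁)/(V₂−V₁)) = √((2786+790)/(2786−790)) = 1.3385.
h = 57.8 / (2·1.3385) = 21.59 m.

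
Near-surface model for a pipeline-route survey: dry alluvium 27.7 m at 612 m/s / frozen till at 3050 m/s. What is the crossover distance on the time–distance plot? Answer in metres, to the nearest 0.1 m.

67.9 m

θ_c = arcsin(612/3050) = 11.58°, so cos θ_c = 0.9797 and tᵢ = 2h cos θ_c/V₁ = 0.0887 s.
At crossover x/V₁ = x/V₂ + tᵢ ⇒ x = tᵢ/(1/V₁ − 1/V₂) = 0.08868/(1.6340e-03 − 3.2787e-04) = 67.90 m.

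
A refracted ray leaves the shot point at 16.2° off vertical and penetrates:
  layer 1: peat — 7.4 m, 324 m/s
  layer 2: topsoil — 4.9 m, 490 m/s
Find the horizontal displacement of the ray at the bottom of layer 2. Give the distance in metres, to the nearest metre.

4 m

p = sin θ₁/V₁ = sin 16.2°/324 = 8.6108e-04 s/m is conserved through the stack.
Layer 1: θ = 16.20°; offset = 7.4·tan 16.20° = 2.150 m.
Layer 2: sin θ = p·490 = 0.4219 → θ = 24.96°; offset = 4.9·tan 24.96° = 2.280 m.
Total horizontal offset = 4.430 m.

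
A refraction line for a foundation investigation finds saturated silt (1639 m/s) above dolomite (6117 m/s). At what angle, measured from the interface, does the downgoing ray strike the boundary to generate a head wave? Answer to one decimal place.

74.5°

Critical incidence: sin θ_c = V₁/V₂ = 1639/6117 = 0.2679.
θ_c = arcsin 0.2679 = 15.54°.
Measured from the interface: 90° − 15.54° = 74.46°.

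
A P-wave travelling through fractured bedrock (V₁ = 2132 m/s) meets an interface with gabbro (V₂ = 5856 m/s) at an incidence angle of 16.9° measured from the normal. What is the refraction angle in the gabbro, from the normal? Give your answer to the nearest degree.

53°

Snell's law: sin θ₂ = (V₂/V₁)·sin θ₁ = (5856/2132)·sin 16.9° = 0.7985.
θ₂ = arcsin 0.7985 = 52.98° from the normal.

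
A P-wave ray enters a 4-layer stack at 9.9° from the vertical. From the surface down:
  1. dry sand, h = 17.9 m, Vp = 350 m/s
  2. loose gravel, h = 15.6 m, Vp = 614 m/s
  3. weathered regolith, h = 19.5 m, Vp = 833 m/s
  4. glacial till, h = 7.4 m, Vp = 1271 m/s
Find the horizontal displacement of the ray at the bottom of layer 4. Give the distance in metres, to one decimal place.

22.7 m

Apply Snell's law at each interface; in layer i the horizontal offset is hᵢ·tan θᵢ.
Layer 1: θ = 9.90°; offset = 17.9·tan 9.90° = 3.124 m.
Layer 2: sin θ = 614·sin 9.9°/350 = 0.3016, θ = 17.55°; offset = 15.6·tan 17.55° = 4.935 m.
Layer 3: sin θ = 833·sin 9.9°/350 = 0.4092, θ = 24.15°; offset = 19.5·tan 24.15° = 8.745 m.
Layer 4: sin θ = 1271·sin 9.9°/350 = 0.6243, θ = 38.63°; offset = 7.4·tan 38.63° = 5.915 m.
Summing the layer offsets gives 22.718 m.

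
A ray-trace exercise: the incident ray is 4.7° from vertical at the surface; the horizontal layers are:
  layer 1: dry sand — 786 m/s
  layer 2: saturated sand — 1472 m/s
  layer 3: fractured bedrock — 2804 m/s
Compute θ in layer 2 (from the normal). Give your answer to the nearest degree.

Ray parameter p = sin 4.7° / 786 = 1.0425e-04 s/m.
sin θ_2 = p·V_2 = 1.0425e-04 × 1472 = 0.1535.
θ_2 = 8.83° from the vertical.

9°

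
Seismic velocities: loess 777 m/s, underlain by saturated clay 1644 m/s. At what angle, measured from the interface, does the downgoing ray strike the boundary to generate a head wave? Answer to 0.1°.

At critical incidence the refracted ray runs along the interface (θ₂ = 90°), so sin θ_c = V₁/V₂.
θ_c = arcsin(777/1644) = arcsin 0.4726 = 28.21°.
Measured from the interface: 90° − 28.21° = 61.79°.

61.8°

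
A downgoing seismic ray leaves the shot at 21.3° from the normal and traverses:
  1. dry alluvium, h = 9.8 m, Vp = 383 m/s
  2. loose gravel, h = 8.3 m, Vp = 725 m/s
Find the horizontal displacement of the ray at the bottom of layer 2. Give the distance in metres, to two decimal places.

11.68 m

p = sin θ₁/V₁ = sin 21.3°/383 = 9.4844e-04 s/m is conserved through the stack.
Layer 1: θ = 21.30°; offset = 9.8·tan 21.30° = 3.8209 m.
Layer 2: sin θ = p·725 = 0.6876 → θ = 43.44°; offset = 8.3·tan 43.44° = 7.8604 m.
Σ offsets = 11.6812 m.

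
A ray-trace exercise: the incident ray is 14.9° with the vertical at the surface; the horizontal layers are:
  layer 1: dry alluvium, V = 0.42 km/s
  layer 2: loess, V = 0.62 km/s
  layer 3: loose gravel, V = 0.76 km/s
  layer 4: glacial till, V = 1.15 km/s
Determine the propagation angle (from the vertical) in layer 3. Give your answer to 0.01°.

Snell's law across each interface conserves sin θ / V, so sin θ_3 = V_3·sin θ₁/V₁.
sin θ_3 = 0.76 × sin 14.9° / 0.42 = 0.4653.
θ_3 = arcsin 0.4653 = 27.73°.

27.73°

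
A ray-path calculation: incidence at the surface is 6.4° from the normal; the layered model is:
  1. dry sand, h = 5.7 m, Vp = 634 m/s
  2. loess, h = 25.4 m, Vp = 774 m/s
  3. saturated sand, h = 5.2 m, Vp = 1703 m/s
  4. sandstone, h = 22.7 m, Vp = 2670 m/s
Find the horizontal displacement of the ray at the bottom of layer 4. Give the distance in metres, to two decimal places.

17.83 m

Ray parameter p = sin 6.4° / 634 m/s = 1.7582e-04 s/m.
Layer 1: θ = 6.40°; offset = 5.7·tan 6.40° = 0.6394 m.
Layer 2: sin θ = p·774 = 0.1361 → θ = 7.82°; offset = 25.4·tan 7.82° = 3.4890 m.
Layer 3: sin θ = p·1703 = 0.2994 → θ = 17.42°; offset = 5.2·tan 17.42° = 1.6318 m.
Layer 4: sin θ = p·2670 = 0.4694 → θ = 28.00°; offset = 22.7·tan 28.00° = 12.0686 m.
Total horizontal offset = 17.8288 m.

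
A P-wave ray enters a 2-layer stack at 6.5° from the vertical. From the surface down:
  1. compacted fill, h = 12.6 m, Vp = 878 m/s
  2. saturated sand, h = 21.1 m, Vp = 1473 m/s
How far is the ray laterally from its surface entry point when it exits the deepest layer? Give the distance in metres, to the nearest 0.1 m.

5.5 m

Apply Snell's law at each interface; in layer i the horizontal offset is hᵢ·tan θᵢ.
Layer 1: θ = 6.50°; offset = 12.6·tan 6.50° = 1.436 m.
Layer 2: sin θ = 1473·sin 6.5°/878 = 0.1899, θ = 10.95°; offset = 21.1·tan 10.95° = 4.082 m.
Total horizontal offset = 5.517 m.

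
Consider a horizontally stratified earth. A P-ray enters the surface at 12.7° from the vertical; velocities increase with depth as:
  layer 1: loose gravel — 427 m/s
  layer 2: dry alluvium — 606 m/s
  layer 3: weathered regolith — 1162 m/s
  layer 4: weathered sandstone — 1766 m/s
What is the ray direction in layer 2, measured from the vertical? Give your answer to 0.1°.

18.2°

Ray parameter p = sin 12.7° / 427 = 5.1486e-04 s/m.
sin θ_2 = p·V_2 = 5.1486e-04 × 606 = 0.3120.
θ_2 = arcsin 0.3120 = 18.18°.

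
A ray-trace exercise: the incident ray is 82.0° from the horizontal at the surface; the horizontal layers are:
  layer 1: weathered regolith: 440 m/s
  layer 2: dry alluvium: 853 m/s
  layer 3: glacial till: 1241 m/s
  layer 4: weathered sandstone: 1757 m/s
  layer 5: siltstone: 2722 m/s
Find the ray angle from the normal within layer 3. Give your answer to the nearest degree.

23°

From the normal: θ₁ = 90° − 82.0° = 8.0°.
Snell's law across each interface conserves sin θ / V, so sin θ_3 = V_3·sin θ₁/V₁.
sin θ_3 = 1241 × sin 8.0° / 440 = 0.3925.
θ_3 = 23.11° from the vertical.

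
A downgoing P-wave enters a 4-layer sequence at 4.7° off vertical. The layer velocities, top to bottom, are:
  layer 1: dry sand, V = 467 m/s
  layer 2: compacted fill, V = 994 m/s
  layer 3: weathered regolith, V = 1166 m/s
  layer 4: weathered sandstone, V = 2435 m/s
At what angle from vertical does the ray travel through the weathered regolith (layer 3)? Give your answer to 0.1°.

11.8°

Ray parameter p = sin 4.7° / 467 = 1.7546e-04 s/m.
sin θ_3 = p·V_3 = 1.7546e-04 × 1166 = 0.2046.
θ_3 = 11.81° from the vertical.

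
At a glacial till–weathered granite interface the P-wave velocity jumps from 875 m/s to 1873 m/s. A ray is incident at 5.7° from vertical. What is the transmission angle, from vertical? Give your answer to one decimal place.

sin θ₁/V₁ = sin θ₂/V₂ ⇒ sin θ₂ = 1873·sin 5.7°/875 = 1873·0.0993/875 = 0.2126.
θ₂ = arcsin 0.2126 = 12.27° from the normal.

12.3°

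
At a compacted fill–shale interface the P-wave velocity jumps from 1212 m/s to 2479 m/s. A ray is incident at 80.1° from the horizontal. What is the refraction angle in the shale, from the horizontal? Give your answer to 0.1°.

Angle from the normal: 90° − 80.1° = 9.9°.
sin θ₁/V₁ = sin θ₂/V₂ ⇒ sin θ₂ = 2479·sin 9.9°/1212 = 2479·0.1719/1212 = 0.3517.
θ₂ = arcsin 0.3517 = 20.59° from the normal.
From the interface: 90° − 20.59° = 69.41°.

69.4°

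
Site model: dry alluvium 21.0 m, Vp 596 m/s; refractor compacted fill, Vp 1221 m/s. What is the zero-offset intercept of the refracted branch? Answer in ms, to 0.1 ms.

61.5 ms

tᵢ = 2h·√(V₂²−V₁²)/(V₁V₂).
√(V₂²−V₁²) = √(1221²−596²) = 1065.7 m/s.
tᵢ = 2·21.0·1065.7/(596·1221) = 0.06150 s.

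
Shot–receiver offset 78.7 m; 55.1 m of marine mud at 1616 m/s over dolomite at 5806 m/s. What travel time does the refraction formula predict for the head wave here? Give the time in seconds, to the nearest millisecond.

0.079 s

θ_c = arcsin(V₁/V₂) = arcsin(1616/5806) = 16.16°, cos θ_c = 0.9605.
Intercept time tᵢ = 2h cos θ_c / V₁ = 2·55.1·0.9605/1616 = 0.06550 s.
t = x/V₂ + tᵢ = 78.7/5806 + 0.06550 = 0.07905 s.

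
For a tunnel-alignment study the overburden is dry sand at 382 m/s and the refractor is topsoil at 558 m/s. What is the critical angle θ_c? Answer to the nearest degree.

At critical incidence the refracted ray runs along the interface (θ₂ = 90°), so sin θ_c = V₁/V₂.
θ_c = arcsin(382/558) = arcsin 0.6846 = 43.20°.

43°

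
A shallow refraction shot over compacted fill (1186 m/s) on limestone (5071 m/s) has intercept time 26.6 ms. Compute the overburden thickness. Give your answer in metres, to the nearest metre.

16 m

h = tᵢ·V₁·V₂ / (2·√(V₂²−V₁²)).
√(V₂²−V₁²) = √(5071² − 1186²) = 4930.4 m/s.
h = 0.0266 s × 1186 × 5071 / (2 × 4930.4) = 16.22 m.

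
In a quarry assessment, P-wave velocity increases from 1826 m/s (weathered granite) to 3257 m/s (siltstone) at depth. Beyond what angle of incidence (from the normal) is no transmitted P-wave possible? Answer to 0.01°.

At critical incidence the refracted ray runs along the interface (θ₂ = 90°), so sin θ_c = V₁/V₂.
θ_c = arcsin(1826/3257) = arcsin 0.5606 = 34.10°.

34.10°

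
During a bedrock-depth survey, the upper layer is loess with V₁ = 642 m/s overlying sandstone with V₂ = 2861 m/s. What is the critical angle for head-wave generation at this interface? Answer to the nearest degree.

13°

Critical incidence: sin θ_c = V₁/V₂ = 642/2861 = 0.2244.
θ_c = arcsin 0.2244 = 12.97°.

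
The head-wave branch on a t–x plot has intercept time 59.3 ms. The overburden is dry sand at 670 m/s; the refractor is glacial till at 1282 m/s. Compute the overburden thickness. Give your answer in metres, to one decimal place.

23.3 m

θ_c = arcsin(670/1282) = 31.51°; cos θ_c = 0.8526.
tᵢ = 2h cos θ_c/V₁ ⇒ h = tᵢ·V₁/(2 cos θ_c) = 0.0593·670/(2·0.8526) = 23.30 m.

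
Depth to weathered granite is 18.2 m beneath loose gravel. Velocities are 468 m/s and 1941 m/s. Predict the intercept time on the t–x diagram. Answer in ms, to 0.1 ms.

75.5 ms

θ_c = arcsin(V₁/V₂) = arcsin(468/1941) = 13.95°; cos θ_c = 0.9705.
tᵢ = 2h·cos θ_c / V₁ = 2·18.2·0.9705 / 468 = 0.07548 s.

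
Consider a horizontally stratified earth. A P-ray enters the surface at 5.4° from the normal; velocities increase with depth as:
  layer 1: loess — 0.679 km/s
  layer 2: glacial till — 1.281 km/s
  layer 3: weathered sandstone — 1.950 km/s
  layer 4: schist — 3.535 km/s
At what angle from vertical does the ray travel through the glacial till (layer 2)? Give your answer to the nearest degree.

Snell's law across each interface conserves sin θ / V, so sin θ_2 = V_2·sin θ₁/V₁.
sin θ_2 = 1.281 × sin 5.4° / 0.679 = 0.1775.
θ_2 = arcsin 0.1775 = 10.23°.

10°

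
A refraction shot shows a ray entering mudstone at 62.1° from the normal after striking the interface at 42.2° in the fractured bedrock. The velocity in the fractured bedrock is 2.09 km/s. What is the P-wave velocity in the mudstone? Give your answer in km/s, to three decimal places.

2.750 km/s

sin 42.2° = 0.6717; sin 62.1° = 0.8838.
V₂ = V₁·(sin θ₂/sin θ₁) = 2.09·(0.8838/0.6717) = 2.750 km/s.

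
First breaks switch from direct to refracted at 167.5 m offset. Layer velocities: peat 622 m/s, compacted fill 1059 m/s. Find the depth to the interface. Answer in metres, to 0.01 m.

x_cross = 2h·√((V₂+V₁)/(V₂−V₁)) → h = x_cross / (2·√((V₂+V₁)/(V₂−V₁))).
√((V₂+V₁)/(V₂−V₁)) = √((1059+622)/(1059−622)) = 1.9613.
h = 167.5 / (2·1.9613) = 42.70 m.

42.70 m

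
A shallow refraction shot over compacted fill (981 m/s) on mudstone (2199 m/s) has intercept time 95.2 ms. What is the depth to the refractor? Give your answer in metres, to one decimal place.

h = tᵢ·V₁·V₂ / (2·√(V₂²−V₁²)).
√(V₂²−V₁²) = √(2199² − 981²) = 1968.1 m/s.
h = 0.0952 s × 981 × 2199 / (2 × 1968.1) = 52.18 m.

52.2 m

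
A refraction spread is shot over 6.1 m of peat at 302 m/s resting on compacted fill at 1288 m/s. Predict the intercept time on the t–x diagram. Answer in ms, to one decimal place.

tᵢ = 2h·√(V₂²−V₁²)/(V₁V₂).
√(V₂²−V₁²) = √(1288²−302²) = 1252.1 m/s.
tᵢ = 2·6.1·1252.1/(302·1288) = 0.03927 s.

39.3 ms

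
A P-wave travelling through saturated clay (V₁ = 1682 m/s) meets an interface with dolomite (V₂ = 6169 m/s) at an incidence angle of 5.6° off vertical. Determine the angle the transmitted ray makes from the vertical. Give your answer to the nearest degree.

21°

sin θ₁/V₁ = sin θ₂/V₂ ⇒ sin θ₂ = 6169·sin 5.6°/1682 = 6169·0.0976/1682 = 0.3579.
θ₂ = sin⁻¹(0.3579) = 20.97° (from vertical).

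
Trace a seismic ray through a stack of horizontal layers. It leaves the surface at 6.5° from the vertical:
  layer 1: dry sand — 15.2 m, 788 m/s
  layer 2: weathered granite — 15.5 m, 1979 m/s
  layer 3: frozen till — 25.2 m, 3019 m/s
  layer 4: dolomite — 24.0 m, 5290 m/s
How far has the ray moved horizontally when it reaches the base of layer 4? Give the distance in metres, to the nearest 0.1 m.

46.5 m

p = sin θ₁/V₁ = sin 6.5°/788 = 1.4366e-04 s/m is conserved through the stack.
Layer 1: θ = 6.50°; offset = 15.2·tan 6.50° = 1.732 m.
Layer 2: sin θ = p·1979 = 0.2843 → θ = 16.52°; offset = 15.5·tan 16.52° = 4.596 m.
Layer 3: sin θ = p·3019 = 0.4337 → θ = 25.70°; offset = 25.2·tan 25.70° = 12.130 m.
Layer 4: sin θ = p·5290 = 0.7600 → θ = 49.46°; offset = 24.0·tan 49.46° = 28.061 m.
Total horizontal offset = 46.519 m.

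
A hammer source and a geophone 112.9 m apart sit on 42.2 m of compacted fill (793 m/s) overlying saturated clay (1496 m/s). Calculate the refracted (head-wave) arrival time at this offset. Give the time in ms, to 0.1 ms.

θ_c = arcsin(V₁/V₂) = arcsin(793/1496) = 32.01°, cos θ_c = 0.8479.
Intercept time tᵢ = 2h cos θ_c / V₁ = 2·42.2·0.8479/793 = 0.09025 s.
t = x/V₂ + tᵢ = 112.9/1496 + 0.09025 = 0.16572 s.

165.7 ms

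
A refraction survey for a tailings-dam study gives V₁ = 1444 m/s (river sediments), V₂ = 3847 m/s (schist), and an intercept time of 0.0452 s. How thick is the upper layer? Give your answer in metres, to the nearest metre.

h = tᵢ·V₁·V₂ / (2·√(V₂²−V₁²)).
√(V₂²−V₁²) = √(3847² − 1444²) = 3565.7 m/s.
h = 0.0452 s × 1444 × 3847 / (2 × 3565.7) = 35.21 m.

35 m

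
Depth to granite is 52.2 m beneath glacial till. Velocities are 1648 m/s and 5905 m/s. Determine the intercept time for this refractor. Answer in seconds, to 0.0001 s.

θ_c = arcsin(V₁/V₂) = arcsin(1648/5905) = 16.21°; cos θ_c = 0.9603.
tᵢ = 2h·cos θ_c / V₁ = 2·52.2·0.9603 / 1648 = 0.06083 s.

0.0608 s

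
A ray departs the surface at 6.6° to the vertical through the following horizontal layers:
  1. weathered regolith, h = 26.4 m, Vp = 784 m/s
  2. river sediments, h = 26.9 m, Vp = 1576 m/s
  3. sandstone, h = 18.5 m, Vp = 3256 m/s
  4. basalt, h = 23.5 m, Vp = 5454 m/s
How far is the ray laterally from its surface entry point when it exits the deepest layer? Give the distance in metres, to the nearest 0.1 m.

Ray parameter p = sin 6.6° / 784 m/s = 1.4660e-04 s/m.
Layer 1: θ = 6.60°; offset = 26.4·tan 6.60° = 3.055 m.
Layer 2: sin θ = p·1576 = 0.2310 → θ = 13.36°; offset = 26.9·tan 13.36° = 6.388 m.
Layer 3: sin θ = p·3256 = 0.4773 → θ = 28.51°; offset = 18.5·tan 28.51° = 10.050 m.
Layer 4: sin θ = p·5454 = 0.7996 → θ = 53.09°; offset = 23.5·tan 53.09° = 31.287 m.
Total horizontal offset = 50.779 m.

50.8 m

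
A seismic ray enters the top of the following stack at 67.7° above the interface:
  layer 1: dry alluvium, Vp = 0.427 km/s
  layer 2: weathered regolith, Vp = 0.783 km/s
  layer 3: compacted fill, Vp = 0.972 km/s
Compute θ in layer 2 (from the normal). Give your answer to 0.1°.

From the normal: θ₁ = 90° − 67.7° = 22.3°.
Ray parameter p = sin 22.3° / 0.427 = 8.8866e-01 s/km.
sin θ_2 = p·V_2 = 8.8866e-01 × 0.783 = 0.6958.
θ_2 = arcsin 0.6958 = 44.09°.

44.1°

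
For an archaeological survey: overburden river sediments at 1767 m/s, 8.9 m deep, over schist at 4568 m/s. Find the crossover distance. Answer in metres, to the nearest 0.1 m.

26.8 m

θ_c = arcsin(1767/4568) = 22.76°, so cos θ_c = 0.9222 and tᵢ = 2h cos θ_c/V₁ = 0.0093 s.
At crossover x/V₁ = x/V₂ + tᵢ ⇒ x = tᵢ/(1/V₁ − 1/V₂) = 0.00929/(5.6593e-04 − 2.1891e-04) = 26.77 m.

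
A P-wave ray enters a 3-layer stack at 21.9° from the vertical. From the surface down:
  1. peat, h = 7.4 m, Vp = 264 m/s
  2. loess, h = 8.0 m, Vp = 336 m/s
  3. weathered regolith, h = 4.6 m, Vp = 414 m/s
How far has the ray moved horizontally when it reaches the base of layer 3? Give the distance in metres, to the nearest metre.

11 m

Apply Snell's law at each interface; in layer i the horizontal offset is hᵢ·tan θᵢ.
Layer 1: θ = 21.90°; offset = 7.4·tan 21.90° = 2.975 m.
Layer 2: sin θ = 336·sin 21.9°/264 = 0.4747, θ = 28.34°; offset = 8.0·tan 28.34° = 4.315 m.
Layer 3: sin θ = 414·sin 21.9°/264 = 0.5849, θ = 35.80°; offset = 4.6·tan 35.80° = 3.317 m.
Total horizontal offset = 10.607 m.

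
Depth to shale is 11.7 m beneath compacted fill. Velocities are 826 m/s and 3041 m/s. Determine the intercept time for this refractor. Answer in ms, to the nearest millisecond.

θ_c = arcsin(V₁/V₂) = arcsin(826/3041) = 15.76°; cos θ_c = 0.9624.
tᵢ = 2h·cos θ_c / V₁ = 2·11.7·0.9624 / 826 = 0.02726 s.

27 ms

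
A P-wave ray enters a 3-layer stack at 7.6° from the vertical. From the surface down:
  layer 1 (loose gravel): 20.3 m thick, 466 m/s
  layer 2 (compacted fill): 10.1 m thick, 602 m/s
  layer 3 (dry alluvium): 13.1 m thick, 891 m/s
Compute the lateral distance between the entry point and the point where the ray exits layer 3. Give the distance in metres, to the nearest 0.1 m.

7.9 m

Apply Snell's law at each interface; in layer i the horizontal offset is hᵢ·tan θᵢ.
Layer 1: θ = 7.60°; offset = 20.3·tan 7.60° = 2.709 m.
Layer 2: sin θ = 602·sin 7.6°/466 = 0.1709, θ = 9.84°; offset = 10.1·tan 9.84° = 1.751 m.
Layer 3: sin θ = 891·sin 7.6°/466 = 0.2529, θ = 14.65°; offset = 13.1·tan 14.65° = 3.424 m.
Σ offsets = 7.884 m.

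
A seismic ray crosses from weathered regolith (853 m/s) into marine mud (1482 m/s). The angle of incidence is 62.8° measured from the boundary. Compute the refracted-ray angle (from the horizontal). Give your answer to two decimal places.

37.42°

Convert to the normal: θ₁ = 90° − 62.8° = 27.2°.
sin θ₁/V₁ = sin θ₂/V₂ ⇒ sin θ₂ = 1482·sin 27.2°/853 = 1482·0.4571/853 = 0.7942.
θ₂ = arcsin 0.7942 = 52.58° from the normal.
From the interface: 90° − 52.58° = 37.42°.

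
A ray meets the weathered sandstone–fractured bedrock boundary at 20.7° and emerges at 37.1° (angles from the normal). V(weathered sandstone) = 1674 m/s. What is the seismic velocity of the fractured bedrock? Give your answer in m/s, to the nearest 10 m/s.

2860 m/s

Snell's law: sin 20.7°/V₁ = sin 37.1°/V₂.
V₂ = V₁·sin 37.1°/sin 20.7° = 1674 × 1.7065 = 2856.70 m/s.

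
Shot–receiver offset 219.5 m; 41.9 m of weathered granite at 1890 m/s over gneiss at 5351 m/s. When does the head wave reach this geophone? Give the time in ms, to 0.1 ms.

θ_c = arcsin(V₁/V₂) = arcsin(1890/5351) = 20.68°, cos θ_c = 0.9355.
Intercept time tᵢ = 2h cos θ_c / V₁ = 2·41.9·0.9355/1890 = 0.04148 s.
t = x/V₂ + tᵢ = 219.5/5351 + 0.04148 = 0.08250 s.

82.5 ms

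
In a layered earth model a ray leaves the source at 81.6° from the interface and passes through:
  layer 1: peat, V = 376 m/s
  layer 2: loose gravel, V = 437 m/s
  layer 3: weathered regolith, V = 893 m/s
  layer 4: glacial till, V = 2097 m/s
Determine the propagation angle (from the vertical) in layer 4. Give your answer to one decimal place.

From the normal: θ₁ = 90° − 81.6° = 8.4°.
Ray parameter p = sin 8.4° / 376 = 3.8852e-04 s/m.
sin θ_4 = p·V_4 = 3.8852e-04 × 2097 = 0.8147.
θ_4 = arcsin 0.8147 = 54.56°.

54.6°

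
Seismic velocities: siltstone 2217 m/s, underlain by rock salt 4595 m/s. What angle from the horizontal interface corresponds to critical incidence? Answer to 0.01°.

At critical incidence the refracted ray runs along the interface (θ₂ = 90°), so sin θ_c = V₁/V₂.
θ_c = arcsin(2217/4595) = arcsin 0.4825 = 28.85°.
Measured from the interface: 90° − 28.85° = 61.15°.

61.15°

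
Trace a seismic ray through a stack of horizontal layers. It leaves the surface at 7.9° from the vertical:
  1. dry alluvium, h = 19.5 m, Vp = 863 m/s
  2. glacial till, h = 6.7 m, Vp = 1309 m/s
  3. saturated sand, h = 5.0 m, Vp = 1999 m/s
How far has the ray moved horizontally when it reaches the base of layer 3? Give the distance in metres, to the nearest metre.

6 m

p = sin θ₁/V₁ = sin 7.9°/863 = 1.5926e-04 s/m is conserved through the stack.
Layer 1: θ = 7.90°; offset = 19.5·tan 7.90° = 2.706 m.
Layer 2: sin θ = p·1309 = 0.2085 → θ = 12.03°; offset = 6.7·tan 12.03° = 1.428 m.
Layer 3: sin θ = p·1999 = 0.3184 → θ = 18.56°; offset = 5.0·tan 18.56° = 1.679 m.
Σ offsets = 5.813 m.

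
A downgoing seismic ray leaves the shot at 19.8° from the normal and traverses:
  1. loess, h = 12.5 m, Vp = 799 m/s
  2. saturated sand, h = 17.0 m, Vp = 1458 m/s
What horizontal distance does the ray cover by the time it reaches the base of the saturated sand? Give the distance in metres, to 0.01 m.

17.87 m

p = sin θ₁/V₁ = sin 19.8°/799 = 4.2395e-04 s/m is conserved through the stack.
Layer 1: θ = 19.80°; offset = 12.5·tan 19.80° = 4.5003 m.
Layer 2: sin θ = p·1458 = 0.6181 → θ = 38.18°; offset = 17.0·tan 38.18° = 13.3677 m.
Total horizontal offset = 17.8679 m.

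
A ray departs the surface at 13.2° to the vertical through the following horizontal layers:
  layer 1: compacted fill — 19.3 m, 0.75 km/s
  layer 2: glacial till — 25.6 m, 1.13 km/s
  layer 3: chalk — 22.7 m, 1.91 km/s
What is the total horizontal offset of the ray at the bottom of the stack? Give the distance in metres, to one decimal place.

30.1 m

Ray parameter p = sin 13.2° / 0.75 km/s = 3.0447e-01 s/km.
Layer 1: θ = 13.20°; offset = 19.3·tan 13.20° = 4.527 m.
Layer 2: sin θ = p·1.13 = 0.3440 → θ = 20.12°; offset = 25.6·tan 20.12° = 9.380 m.
Layer 3: sin θ = p·1.91 = 0.5815 → θ = 35.56°; offset = 22.7·tan 35.56° = 16.227 m.
Summing the layer offsets gives 30.134 m.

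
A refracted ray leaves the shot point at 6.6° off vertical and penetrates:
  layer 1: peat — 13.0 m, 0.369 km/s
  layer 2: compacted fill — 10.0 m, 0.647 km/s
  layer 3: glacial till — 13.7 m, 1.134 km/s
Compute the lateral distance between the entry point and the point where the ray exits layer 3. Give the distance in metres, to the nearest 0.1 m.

Apply Snell's law at each interface; in layer i the horizontal offset is hᵢ·tan θᵢ.
Layer 1: θ = 6.60°; offset = 13.0·tan 6.60° = 1.504 m.
Layer 2: sin θ = 0.647·sin 6.6°/0.369 = 0.2015, θ = 11.63°; offset = 10.0·tan 11.63° = 2.058 m.
Layer 3: sin θ = 1.134·sin 6.6°/0.369 = 0.3532, θ = 20.68°; offset = 13.7·tan 20.68° = 5.173 m.
Summing the layer offsets gives 8.734 m.

8.7 m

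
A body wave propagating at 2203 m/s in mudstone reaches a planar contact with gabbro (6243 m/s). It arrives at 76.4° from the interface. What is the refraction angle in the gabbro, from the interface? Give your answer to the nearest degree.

Convert to the normal: θ₁ = 90° − 76.4° = 13.6°.
Snell's law: sin θ₂ = (V₂/V₁)·sin θ₁ = (6243/2203)·sin 13.6° = 0.6664.
θ₂ = sin⁻¹(0.6664) = 41.79° (from vertical).
From the interface: 90° − 41.79° = 48.21°.

48°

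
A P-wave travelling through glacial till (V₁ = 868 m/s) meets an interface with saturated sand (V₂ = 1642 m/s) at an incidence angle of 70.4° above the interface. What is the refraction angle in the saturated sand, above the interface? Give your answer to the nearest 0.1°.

Angle from the normal: 90° − 70.4° = 19.6°.
sin θ₁/V₁ = sin θ₂/V₂ ⇒ sin θ₂ = 1642·sin 19.6°/868 = 1642·0.3355/868 = 0.6346.
θ₂ = sin⁻¹(0.6346) = 39.39° (from vertical).
From the interface: 90° − 39.39° = 50.61°.

50.6°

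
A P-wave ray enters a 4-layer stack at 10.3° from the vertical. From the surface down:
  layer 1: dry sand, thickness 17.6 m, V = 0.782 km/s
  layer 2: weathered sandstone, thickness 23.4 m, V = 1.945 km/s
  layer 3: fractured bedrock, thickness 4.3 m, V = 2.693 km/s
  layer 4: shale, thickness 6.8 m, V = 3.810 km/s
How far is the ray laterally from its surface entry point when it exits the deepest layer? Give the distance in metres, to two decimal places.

Ray parameter p = sin 10.3° / 0.782 km/s = 2.2865e-01 s/km.
Layer 1: θ = 10.30°; offset = 17.6·tan 10.30° = 3.1985 m.
Layer 2: sin θ = p·1.945 = 0.4447 → θ = 26.41°; offset = 23.4·tan 26.41° = 11.6186 m.
Layer 3: sin θ = p·2.693 = 0.6157 → θ = 38.01°; offset = 4.3·tan 38.01° = 3.3603 m.
Layer 4: sin θ = p·3.810 = 0.8711 → θ = 60.59°; offset = 6.8·tan 60.59° = 12.0642 m.
Total horizontal offset = 30.2415 m.

30.24 m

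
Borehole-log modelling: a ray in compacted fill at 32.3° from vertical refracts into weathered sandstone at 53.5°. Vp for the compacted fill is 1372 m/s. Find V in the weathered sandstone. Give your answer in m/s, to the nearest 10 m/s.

Snell's law: sin 32.3°/V₁ = sin 53.5°/V₂.
V₂ = V₁·sin 53.5°/sin 32.3° = 1372 × 1.5044 = 2063.98 m/s.

2060 m/s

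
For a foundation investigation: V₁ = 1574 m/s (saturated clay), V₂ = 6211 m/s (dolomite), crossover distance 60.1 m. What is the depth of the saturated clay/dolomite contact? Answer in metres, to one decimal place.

h = (x_cross/2)·√((V₂−V₁)/(V₂+V₁)).
(V₂−V₁)/(V₂+V₁) = (6211−1574)/(6211+1574) = 0.5956; √ = 0.7718.
h = (60.1/2)·0.7718 = 23.19 m.

23.2 m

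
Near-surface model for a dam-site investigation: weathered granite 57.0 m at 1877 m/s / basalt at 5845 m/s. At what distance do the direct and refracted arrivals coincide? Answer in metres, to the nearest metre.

θ_c = arcsin(1877/5845) = 18.73°, so cos θ_c = 0.9470 and tᵢ = 2h cos θ_c/V₁ = 0.0575 s.
At crossover x/V₁ = x/V₂ + tᵢ ⇒ x = tᵢ/(1/V₁ − 1/V₂) = 0.05752/(5.3277e-04 − 1.7109e-04) = 159.03 m.

159 m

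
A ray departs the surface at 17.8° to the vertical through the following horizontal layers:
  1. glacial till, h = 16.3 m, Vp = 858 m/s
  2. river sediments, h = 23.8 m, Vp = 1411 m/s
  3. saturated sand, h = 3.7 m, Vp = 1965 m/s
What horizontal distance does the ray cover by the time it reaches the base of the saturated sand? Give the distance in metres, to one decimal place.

22.7 m

p = sin θ₁/V₁ = sin 17.8°/858 = 3.5629e-04 s/m is conserved through the stack.
Layer 1: θ = 17.80°; offset = 16.3·tan 17.80° = 5.233 m.
Layer 2: sin θ = p·1411 = 0.5027 → θ = 30.18°; offset = 23.8·tan 30.18° = 13.841 m.
Layer 3: sin θ = p·1965 = 0.7001 → θ = 44.44°; offset = 3.7·tan 44.44° = 3.628 m.
Total horizontal offset = 22.702 m.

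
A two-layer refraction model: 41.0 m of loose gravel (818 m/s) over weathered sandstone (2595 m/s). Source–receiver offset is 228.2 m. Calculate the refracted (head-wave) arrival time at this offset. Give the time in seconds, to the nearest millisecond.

0.183 s

θ_c = arcsin(V₁/V₂) = arcsin(818/2595) = 18.37°, cos θ_c = 0.9490.
Intercept time tᵢ = 2h cos θ_c / V₁ = 2·41.0·0.9490/818 = 0.09513 s.
t = x/V₂ + tᵢ = 228.2/2595 + 0.09513 = 0.18307 s.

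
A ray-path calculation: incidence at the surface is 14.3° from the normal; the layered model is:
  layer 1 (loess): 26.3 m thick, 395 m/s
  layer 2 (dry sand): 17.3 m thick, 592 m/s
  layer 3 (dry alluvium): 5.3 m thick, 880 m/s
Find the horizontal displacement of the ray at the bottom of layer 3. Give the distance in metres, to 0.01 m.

Apply Snell's law at each interface; in layer i the horizontal offset is hᵢ·tan θᵢ.
Layer 1: θ = 14.30°; offset = 26.3·tan 14.30° = 6.7038 m.
Layer 2: sin θ = 592·sin 14.3°/395 = 0.3702, θ = 21.73°; offset = 17.3·tan 21.73° = 6.8940 m.
Layer 3: sin θ = 880·sin 14.3°/395 = 0.5503, θ = 33.39°; offset = 5.3·tan 33.39° = 3.4928 m.
Σ offsets = 17.0906 m.

17.09 m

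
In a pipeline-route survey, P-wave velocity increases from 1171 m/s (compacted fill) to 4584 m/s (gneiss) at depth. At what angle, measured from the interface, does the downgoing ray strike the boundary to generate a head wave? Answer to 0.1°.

75.2°

Critical incidence: sin θ_c = V₁/V₂ = 1171/4584 = 0.2555.
θ_c = arcsin 0.2555 = 14.80°.
Measured from the interface: 90° − 14.80° = 75.20°.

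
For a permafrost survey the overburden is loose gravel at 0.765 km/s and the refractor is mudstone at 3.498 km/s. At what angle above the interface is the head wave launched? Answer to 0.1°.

At critical incidence the refracted ray runs along the interface (θ₂ = 90°), so sin θ_c = V₁/V₂.
θ_c = arcsin(0.765/3.498) = arcsin 0.2187 = 12.63°.
Measured from the interface: 90° − 12.63° = 77.37°.

77.4°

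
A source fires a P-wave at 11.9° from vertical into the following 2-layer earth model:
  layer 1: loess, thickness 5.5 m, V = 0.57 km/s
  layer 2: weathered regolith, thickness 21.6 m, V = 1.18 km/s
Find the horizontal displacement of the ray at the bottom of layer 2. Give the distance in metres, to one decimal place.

11.4 m

Apply Snell's law at each interface; in layer i the horizontal offset is hᵢ·tan θᵢ.
Layer 1: θ = 11.90°; offset = 5.5·tan 11.90° = 1.159 m.
Layer 2: sin θ = 1.18·sin 11.9°/0.57 = 0.4269, θ = 25.27°; offset = 21.6·tan 25.27° = 10.196 m.
Total horizontal offset = 11.355 m.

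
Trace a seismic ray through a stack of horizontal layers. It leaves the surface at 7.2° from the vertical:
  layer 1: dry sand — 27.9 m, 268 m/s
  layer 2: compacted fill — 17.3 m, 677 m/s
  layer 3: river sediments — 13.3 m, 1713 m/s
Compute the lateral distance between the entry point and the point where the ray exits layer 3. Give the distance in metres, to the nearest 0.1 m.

27.1 m

Apply Snell's law at each interface; in layer i the horizontal offset is hᵢ·tan θᵢ.
Layer 1: θ = 7.20°; offset = 27.9·tan 7.20° = 3.525 m.
Layer 2: sin θ = 677·sin 7.2°/268 = 0.3166, θ = 18.46°; offset = 17.3·tan 18.46° = 5.774 m.
Layer 3: sin θ = 1713·sin 7.2°/268 = 0.8011, θ = 53.24°; offset = 13.3·tan 53.24° = 17.802 m.
Summing the layer offsets gives 27.100 m.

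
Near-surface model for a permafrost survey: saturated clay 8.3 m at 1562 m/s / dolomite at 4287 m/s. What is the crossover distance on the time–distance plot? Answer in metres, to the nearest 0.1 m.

24.3 m

x_cross = 2h·√((V₂+V₁)/(V₂−V₁)).
(V₂+V₁)/(V₂−V₁) = (4287+1562)/(4287−1562) = 2.1464; √ = 1.4651.
x_cross = 2·8.3·1.4651 = 24.32 m.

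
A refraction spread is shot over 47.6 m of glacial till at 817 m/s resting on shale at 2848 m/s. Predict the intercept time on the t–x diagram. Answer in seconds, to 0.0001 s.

0.1116 s

θ_c = arcsin(V₁/V₂) = arcsin(817/2848) = 16.67°; cos θ_c = 0.9580.
tᵢ = 2h·cos θ_c / V₁ = 2·47.6·0.9580 / 817 = 0.11163 s.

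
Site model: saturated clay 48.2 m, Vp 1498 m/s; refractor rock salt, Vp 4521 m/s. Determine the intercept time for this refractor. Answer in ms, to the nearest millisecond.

tᵢ = 2h·√(V₂²−V₁²)/(V₁V₂).
√(V₂²−V₁²) = √(4521²−1498²) = 4265.6 m/s.
tᵢ = 2·48.2·4265.6/(1498·4521) = 0.06072 s.

61 ms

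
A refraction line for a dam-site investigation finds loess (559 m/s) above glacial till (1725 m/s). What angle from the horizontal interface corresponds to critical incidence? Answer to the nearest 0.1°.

71.1°

Critical incidence: sin θ_c = V₁/V₂ = 559/1725 = 0.3241.
θ_c = arcsin 0.3241 = 18.91°.
Measured from the interface: 90° − 18.91° = 71.09°.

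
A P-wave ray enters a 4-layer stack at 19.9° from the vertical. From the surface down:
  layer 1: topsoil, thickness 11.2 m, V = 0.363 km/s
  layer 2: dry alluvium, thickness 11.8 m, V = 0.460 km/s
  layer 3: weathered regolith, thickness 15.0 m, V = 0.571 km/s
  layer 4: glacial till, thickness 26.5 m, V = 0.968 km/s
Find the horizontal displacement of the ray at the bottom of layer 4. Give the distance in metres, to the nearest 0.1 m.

Apply Snell's law at each interface; in layer i the horizontal offset is hᵢ·tan θᵢ.
Layer 1: θ = 19.90°; offset = 11.2·tan 19.90° = 4.054 m.
Layer 2: sin θ = 0.460·sin 19.9°/0.363 = 0.4313, θ = 25.55°; offset = 11.8·tan 25.55° = 5.642 m.
Layer 3: sin θ = 0.571·sin 19.9°/0.363 = 0.5354, θ = 32.37°; offset = 15.0·tan 32.37° = 9.509 m.
Layer 4: sin θ = 0.968·sin 19.9°/0.363 = 0.9077, θ = 65.19°; offset = 26.5·tan 65.19° = 57.316 m.
Σ offsets = 76.521 m.

76.5 m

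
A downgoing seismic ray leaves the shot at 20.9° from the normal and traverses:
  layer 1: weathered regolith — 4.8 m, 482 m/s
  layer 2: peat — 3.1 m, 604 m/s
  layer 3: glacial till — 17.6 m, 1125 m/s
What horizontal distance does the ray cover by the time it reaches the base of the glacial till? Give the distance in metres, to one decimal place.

Apply Snell's law at each interface; in layer i the horizontal offset is hᵢ·tan θᵢ.
Layer 1: θ = 20.90°; offset = 4.8·tan 20.90° = 1.833 m.
Layer 2: sin θ = 604·sin 20.9°/482 = 0.4470, θ = 26.55°; offset = 3.1·tan 26.55° = 1.549 m.
Layer 3: sin θ = 1125·sin 20.9°/482 = 0.8326, θ = 56.37°; offset = 17.6·tan 56.37° = 26.460 m.
Total horizontal offset = 29.843 m.

29.8 m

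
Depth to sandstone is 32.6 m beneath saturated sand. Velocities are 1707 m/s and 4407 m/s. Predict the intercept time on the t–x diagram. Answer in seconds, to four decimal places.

tᵢ = 2h·√(V₂²−V₁²)/(V₁V₂).
√(V₂²−V₁²) = √(4407²−1707²) = 4063.0 m/s.
tᵢ = 2·32.6·4063.0/(1707·4407) = 0.03521 s.

0.0352 s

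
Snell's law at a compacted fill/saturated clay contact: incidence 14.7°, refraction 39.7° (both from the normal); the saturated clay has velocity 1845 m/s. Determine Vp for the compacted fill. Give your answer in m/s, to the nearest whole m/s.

sin 14.7° = 0.2538; sin 39.7° = 0.6388.
V₁ = V₂·(sin θ₁/sin θ₂) = 1845·(0.2538/0.6388) = 732.95 m/s.

733 m/s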